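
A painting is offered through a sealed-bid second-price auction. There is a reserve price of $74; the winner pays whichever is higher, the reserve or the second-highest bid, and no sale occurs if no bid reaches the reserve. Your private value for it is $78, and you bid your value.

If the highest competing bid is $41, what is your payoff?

Your bid $78 is the highest and exceeds the reserve.
Price = max(second-highest bid, reserve) = max($41, $74) = $74.
Payoff = $78 − $74 = $4.

$4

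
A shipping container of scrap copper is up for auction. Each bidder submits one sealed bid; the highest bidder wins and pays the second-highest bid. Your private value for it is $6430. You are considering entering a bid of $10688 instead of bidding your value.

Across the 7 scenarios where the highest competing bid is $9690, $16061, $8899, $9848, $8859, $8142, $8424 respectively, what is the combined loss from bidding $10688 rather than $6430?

$15282

The deviation costs you only when the competing bid falls strictly between $6430 and $10688; elsewhere both bids give the same outcome.
$9690: truthful payoff $0, deviation payoff −$3260 → loss $3260.
$16061: outcomes coincide → loss $0.
$8899: truthful payoff $0, deviation payoff −$2469 → loss $2469.
$9848: truthful payoff $0, deviation payoff −$3418 → loss $3418.
$8859: truthful payoff $0, deviation payoff −$2429 → loss $2429.
$8142: truthful payoff $0, deviation payoff −$1712 → loss $1712.
$8424: truthful payoff $0, deviation payoff −$1994 → loss $1994.
Total loss = $3260 + $2469 + $3418 + $2429 + $1712 + $1994 = $15282.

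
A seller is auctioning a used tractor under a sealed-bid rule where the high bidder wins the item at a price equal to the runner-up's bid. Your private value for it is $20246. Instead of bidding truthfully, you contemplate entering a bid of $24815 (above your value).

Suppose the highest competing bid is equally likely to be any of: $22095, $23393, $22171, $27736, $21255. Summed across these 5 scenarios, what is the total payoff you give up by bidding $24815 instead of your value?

The deviation costs you only when the competing bid falls strictly between $20246 and $24815; elsewhere both bids give the same outcome.
$22095: truthful payoff $0, deviation payoff −$1849 → loss $1849.
$23393: truthful payoff $0, deviation payoff −$3147 → loss $3147.
$22171: truthful payoff $0, deviation payoff −$1925 → loss $1925.
$27736: outcomes coincide → loss $0.
$21255: truthful payoff $0, deviation payoff −$1009 → loss $1009.
Total loss = $1849 + $3147 + $1925 + $1009 = $7930.

$7930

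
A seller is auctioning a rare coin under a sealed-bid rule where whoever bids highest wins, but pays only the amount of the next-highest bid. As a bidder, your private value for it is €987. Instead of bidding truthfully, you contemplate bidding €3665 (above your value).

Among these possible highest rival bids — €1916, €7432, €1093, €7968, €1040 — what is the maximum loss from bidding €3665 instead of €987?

€1916: truthful gives €0, deviation gives −€929 → loss €929.
€7432: same outcome either way → loss €0.
€1093: truthful gives €0, deviation gives −€106 → loss €106.
€7968: same outcome either way → loss €0.
€1040: truthful gives €0, deviation gives −€53 → loss €53.
Maximum loss: €929.

€929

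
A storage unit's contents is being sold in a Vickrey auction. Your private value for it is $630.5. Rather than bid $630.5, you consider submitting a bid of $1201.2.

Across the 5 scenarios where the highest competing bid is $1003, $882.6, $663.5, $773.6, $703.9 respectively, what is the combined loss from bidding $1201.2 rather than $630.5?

$874.1

The deviation costs you only when the competing bid falls strictly between $630.5 and $1201.2; elsewhere both bids give the same outcome.
$1003: truthful payoff $0, deviation payoff −$372.5 → loss $372.5.
$882.6: truthful payoff $0, deviation payoff −$252.1 → loss $252.1.
$663.5: truthful payoff $0, deviation payoff −$33 → loss $33.
$773.6: truthful payoff $0, deviation payoff −$143.1 → loss $143.1.
$703.9: truthful payoff $0, deviation payoff −$73.4 → loss $73.4.
Total loss = $372.5 + $252.1 + $33 + $143.1 + $73.4 = $874.1.
In a second-price auction your bid sets only whether you win, not what you pay, so bidding your true value is weakly dominant.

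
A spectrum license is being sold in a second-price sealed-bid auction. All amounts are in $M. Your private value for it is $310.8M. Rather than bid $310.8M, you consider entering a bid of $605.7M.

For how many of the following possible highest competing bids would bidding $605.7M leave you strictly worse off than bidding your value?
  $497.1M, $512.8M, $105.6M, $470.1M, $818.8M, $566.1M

The deviation hurts exactly when the highest competing bid lies strictly between $310.8M and $605.7M — overbidding then wins at a price above your value.
$497.1M: inside the interval → strictly worse (loss $186.3M).
$512.8M: inside the interval → strictly worse (loss $202M).
$105.6M: below both → same outcome either way.
$470.1M: inside the interval → strictly worse (loss $159.3M).
$818.8M: above both → same outcome either way.
$566.1M: inside the interval → strictly worse (loss $255.3M).
Count: 4.

4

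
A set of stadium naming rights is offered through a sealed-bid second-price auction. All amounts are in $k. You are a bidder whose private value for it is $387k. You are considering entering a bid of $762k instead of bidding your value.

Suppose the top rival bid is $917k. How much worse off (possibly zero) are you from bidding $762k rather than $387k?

$0k

Bidding your value $387k: you lose (since $387k < $917k). Payoff $0k.
Bidding $762k: you lose. Payoff $0k.
Difference = $0k − $0k = $0k; both bids lead to the same outcome because the competing bid is above both your value and your alternative bid.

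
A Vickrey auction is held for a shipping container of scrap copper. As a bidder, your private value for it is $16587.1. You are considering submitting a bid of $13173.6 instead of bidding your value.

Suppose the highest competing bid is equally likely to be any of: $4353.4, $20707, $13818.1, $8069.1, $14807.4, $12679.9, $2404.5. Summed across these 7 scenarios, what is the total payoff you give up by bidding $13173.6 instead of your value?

$4548.7

The deviation costs you only when the competing bid falls strictly between $13173.6 and $16587.1; elsewhere both bids give the same outcome.
$4353.4: outcomes coincide → loss $0.
$20707: outcomes coincide → loss $0.
$13818.1: truthful payoff $2769, deviation payoff $0 → loss $2769.
$8069.1: outcomes coincide → loss $0.
$14807.4: truthful payoff $1779.7, deviation payoff $0 → loss $1779.7.
$12679.9: outcomes coincide → loss $0.
$2404.5: outcomes coincide → loss $0.
Total loss = $2769 + $1779.7 = $4548.7.
Because the price is fixed by the runner-up's bid, deviating from your value can only change a good outcome into a bad one — never the reverse.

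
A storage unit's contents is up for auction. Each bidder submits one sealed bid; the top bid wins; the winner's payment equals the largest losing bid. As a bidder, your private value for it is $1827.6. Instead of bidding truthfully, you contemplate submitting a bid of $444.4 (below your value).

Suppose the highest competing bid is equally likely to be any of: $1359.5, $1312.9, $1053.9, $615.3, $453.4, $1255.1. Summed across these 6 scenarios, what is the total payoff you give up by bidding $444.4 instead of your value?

$4915.5

The deviation costs you only when the competing bid falls strictly between $444.4 and $1827.6; elsewhere both bids give the same outcome.
$1359.5: truthful payoff $468.1, deviation payoff $0 → loss $468.1.
$1312.9: truthful payoff $514.7, deviation payoff $0 → loss $514.7.
$1053.9: truthful payoff $773.7, deviation payoff $0 → loss $773.7.
$615.3: truthful payoff $1212.3, deviation payoff $0 → loss $1212.3.
$453.4: truthful payoff $1374.2, deviation payoff $0 → loss $1374.2.
$1255.1: truthful payoff $572.5, deviation payoff $0 → loss $572.5.
Total loss = $468.1 + $514.7 + $773.7 + $1212.3 + $1374.2 + $572.5 = $4915.5.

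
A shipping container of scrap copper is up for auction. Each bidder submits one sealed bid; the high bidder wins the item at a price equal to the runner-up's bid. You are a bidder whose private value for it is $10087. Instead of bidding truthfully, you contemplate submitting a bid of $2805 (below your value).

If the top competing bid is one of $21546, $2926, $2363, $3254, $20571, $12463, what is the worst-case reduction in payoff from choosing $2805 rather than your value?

$21546: same outcome either way → loss $0.
$2926: truthful gives $7161, deviation gives $0 → loss $7161.
$2363: same outcome either way → loss $0.
$3254: truthful gives $6833, deviation gives $0 → loss $6833.
$20571: same outcome either way → loss $0.
$12463: same outcome either way → loss $0.
Maximum loss: $7161.

$7161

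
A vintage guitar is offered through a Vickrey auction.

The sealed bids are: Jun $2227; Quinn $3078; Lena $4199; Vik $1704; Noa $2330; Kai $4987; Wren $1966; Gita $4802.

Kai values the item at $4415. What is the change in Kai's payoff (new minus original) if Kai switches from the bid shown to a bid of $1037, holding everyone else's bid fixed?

The highest bid among the other bidders is $4802; Kai's bid doesn't change that.
Original bid $4987: Kai is highest, pays the top rival bid $4802; payoff $4415 − $4802 = −$387.
Alternative bid $1037: Kai is not highest (top rival bid is $4802); payoff $0.
Change in payoff = $0 − (−$387) = $387.

$387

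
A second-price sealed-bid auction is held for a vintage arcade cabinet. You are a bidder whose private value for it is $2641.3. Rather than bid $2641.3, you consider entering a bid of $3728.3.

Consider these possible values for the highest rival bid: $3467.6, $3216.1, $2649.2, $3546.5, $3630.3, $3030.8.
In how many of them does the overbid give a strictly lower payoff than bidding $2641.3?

The deviation hurts exactly when the highest competing bid lies strictly between $2641.3 and $3728.3 — overbidding then wins at a price above your value.
$3467.6: inside the interval → strictly worse (loss $826.3).
$3216.1: inside the interval → strictly worse (loss $574.8).
$2649.2: inside the interval → strictly worse (loss $7.9).
$3546.5: inside the interval → strictly worse (loss $905.2).
$3630.3: inside the interval → strictly worse (loss $989).
$3030.8: inside the interval → strictly worse (loss $389.5).
Count: 6.

6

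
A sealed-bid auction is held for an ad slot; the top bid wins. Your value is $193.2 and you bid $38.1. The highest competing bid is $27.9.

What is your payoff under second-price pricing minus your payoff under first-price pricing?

$10.2

You have the highest bid, so you win under either rule.
Second-price: pay $27.9 → payoff $165.3.
First-price: pay your own bid $38.1 → payoff $155.1.
Difference = $165.3 − ($155.1) = $10.2.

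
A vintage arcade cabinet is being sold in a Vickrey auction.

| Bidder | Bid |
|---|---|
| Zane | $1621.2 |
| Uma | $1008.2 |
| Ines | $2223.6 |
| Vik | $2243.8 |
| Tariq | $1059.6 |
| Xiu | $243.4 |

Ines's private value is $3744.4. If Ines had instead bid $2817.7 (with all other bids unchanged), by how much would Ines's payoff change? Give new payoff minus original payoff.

The highest bid among the other bidders is $2243.8; Ines's bid doesn't change that.
Original bid $2223.6: Ines is not highest (top rival bid is $2243.8); payoff $0.
Alternative bid $2817.7: Ines is highest, pays the top rival bid $2243.8; payoff $3744.4 − $2243.8 = $1500.6.
Change in payoff = $1500.6 − ($0) = $1500.6.

$1500.6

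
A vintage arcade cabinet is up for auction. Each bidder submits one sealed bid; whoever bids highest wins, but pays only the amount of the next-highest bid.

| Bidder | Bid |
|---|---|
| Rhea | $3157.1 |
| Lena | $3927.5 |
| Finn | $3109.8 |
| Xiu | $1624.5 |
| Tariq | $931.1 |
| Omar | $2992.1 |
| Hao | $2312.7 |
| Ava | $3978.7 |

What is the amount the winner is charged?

Highest bid: Ava at $3978.7, so Ava wins.
Second-highest bid: Lena at $3927.5 — that is the price the winner pays.

$3927.5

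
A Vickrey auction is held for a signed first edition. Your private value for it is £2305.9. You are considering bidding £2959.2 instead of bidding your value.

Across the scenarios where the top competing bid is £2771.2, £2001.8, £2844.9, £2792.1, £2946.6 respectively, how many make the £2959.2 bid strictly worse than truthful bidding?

The deviation hurts exactly when the highest competing bid lies strictly between £2305.9 and £2959.2 — overbidding then wins at a price above your value.
£2771.2: inside the interval → strictly worse (loss £465.3).
£2001.8: below both → same outcome either way.
£2844.9: inside the interval → strictly worse (loss £539).
£2792.1: inside the interval → strictly worse (loss £486.2).
£2946.6: inside the interval → strictly worse (loss £640.7).
Count: 4.

4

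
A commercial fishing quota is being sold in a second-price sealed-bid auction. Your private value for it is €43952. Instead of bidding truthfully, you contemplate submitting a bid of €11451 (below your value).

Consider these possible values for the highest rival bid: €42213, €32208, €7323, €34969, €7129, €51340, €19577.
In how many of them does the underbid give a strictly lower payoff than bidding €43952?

The deviation hurts exactly when the highest competing bid lies strictly between €11451 and €43952 — underbidding then forfeits a profitable win.
€42213: inside the interval → strictly worse (loss €1739).
€32208: inside the interval → strictly worse (loss €11744).
€7323: below both → same outcome either way.
€34969: inside the interval → strictly worse (loss €8983).
€7129: below both → same outcome either way.
€51340: above both → same outcome either way.
€19577: inside the interval → strictly worse (loss €24375).
Count: 4.

4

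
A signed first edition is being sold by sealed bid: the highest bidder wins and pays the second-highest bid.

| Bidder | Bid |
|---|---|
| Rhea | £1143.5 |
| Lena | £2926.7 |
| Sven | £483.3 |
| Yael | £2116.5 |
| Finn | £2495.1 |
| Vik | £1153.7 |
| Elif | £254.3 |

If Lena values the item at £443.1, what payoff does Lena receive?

−£2052

Highest bid: Lena at £2926.7, so Lena wins.
Second-highest bid: Finn at £2495.1 — that is the price the winner pays.
Lena's payoff = value − price = £443.1 − £2495.1 = −£2052.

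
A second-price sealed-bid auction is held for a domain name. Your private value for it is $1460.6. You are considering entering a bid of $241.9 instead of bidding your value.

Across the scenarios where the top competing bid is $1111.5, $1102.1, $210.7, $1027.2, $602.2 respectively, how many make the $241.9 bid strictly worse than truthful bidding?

4

The deviation hurts exactly when the highest competing bid lies strictly between $241.9 and $1460.6 — underbidding then forfeits a profitable win.
$1111.5: inside the interval → strictly worse (loss $349.1).
$1102.1: inside the interval → strictly worse (loss $358.5).
$210.7: below both → same outcome either way.
$1027.2: inside the interval → strictly worse (loss $433.4).
$602.2: inside the interval → strictly worse (loss $858.4).
Count: 4.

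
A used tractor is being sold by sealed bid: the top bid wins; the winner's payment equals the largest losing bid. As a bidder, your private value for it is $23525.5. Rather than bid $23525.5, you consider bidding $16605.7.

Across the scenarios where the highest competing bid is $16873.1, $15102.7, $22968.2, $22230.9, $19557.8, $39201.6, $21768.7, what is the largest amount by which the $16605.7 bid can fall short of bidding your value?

$16873.1: truthful gives $6652.4, deviation gives $0 → loss $6652.4.
$15102.7: same outcome either way → loss $0.
$22968.2: truthful gives $557.3, deviation gives $0 → loss $557.3.
$22230.9: truthful gives $1294.6, deviation gives $0 → loss $1294.6.
$19557.8: truthful gives $3967.7, deviation gives $0 → loss $3967.7.
$39201.6: same outcome either way → loss $0.
$21768.7: truthful gives $1756.8, deviation gives $0 → loss $1756.8.
Maximum loss: $6652.4.

$6652.4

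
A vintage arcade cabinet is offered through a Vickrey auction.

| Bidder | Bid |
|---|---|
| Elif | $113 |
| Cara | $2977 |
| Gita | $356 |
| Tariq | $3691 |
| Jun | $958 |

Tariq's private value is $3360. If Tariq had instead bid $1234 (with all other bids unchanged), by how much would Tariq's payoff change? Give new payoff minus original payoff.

The highest bid among the other bidders is $2977; Tariq's bid doesn't change that.
Original bid $3691: Tariq is highest, pays the top rival bid $2977; payoff $3360 − $2977 = $383.
Alternative bid $1234: Tariq is not highest (top rival bid is $2977); payoff $0.
Change in payoff = $0 − ($383) = −$383.

−$383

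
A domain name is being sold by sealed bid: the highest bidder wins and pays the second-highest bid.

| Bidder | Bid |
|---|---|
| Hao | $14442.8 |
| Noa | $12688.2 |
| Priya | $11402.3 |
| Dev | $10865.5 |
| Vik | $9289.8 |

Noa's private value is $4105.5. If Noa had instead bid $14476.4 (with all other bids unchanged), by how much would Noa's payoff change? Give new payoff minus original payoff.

The highest bid among the other bidders is $14442.8; Noa's bid doesn't change that.
Original bid $12688.2: Noa is not highest (top rival bid is $14442.8); payoff $0.
Alternative bid $14476.4: Noa is highest, pays the top rival bid $14442.8; payoff $4105.5 − $14442.8 = −$10337.3.
Change in payoff = −$10337.3 − ($0) = −$10337.3.

−$10337.3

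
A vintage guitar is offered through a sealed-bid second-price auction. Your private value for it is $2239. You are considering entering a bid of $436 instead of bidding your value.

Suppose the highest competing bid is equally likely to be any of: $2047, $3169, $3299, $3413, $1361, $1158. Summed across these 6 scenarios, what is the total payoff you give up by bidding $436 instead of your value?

$2151

The deviation costs you only when the competing bid falls strictly between $436 and $2239; elsewhere both bids give the same outcome.
$2047: truthful payoff $192, deviation payoff $0 → loss $192.
$3169: outcomes coincide → loss $0.
$3299: outcomes coincide → loss $0.
$3413: outcomes coincide → loss $0.
$1361: truthful payoff $878, deviation payoff $0 → loss $878.
$1158: truthful payoff $1081, deviation payoff $0 → loss $1081.
Total loss = $192 + $878 + $1081 = $2151.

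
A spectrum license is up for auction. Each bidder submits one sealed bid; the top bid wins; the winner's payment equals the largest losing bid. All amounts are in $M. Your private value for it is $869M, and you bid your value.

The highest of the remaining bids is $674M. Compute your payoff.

$195M

Your bid $869M exceeds the highest competing bid $674M, so you win.
In a second-price auction the winner pays the second-highest bid, $674M.
Payoff = value − price = $869M − $674M = $195M.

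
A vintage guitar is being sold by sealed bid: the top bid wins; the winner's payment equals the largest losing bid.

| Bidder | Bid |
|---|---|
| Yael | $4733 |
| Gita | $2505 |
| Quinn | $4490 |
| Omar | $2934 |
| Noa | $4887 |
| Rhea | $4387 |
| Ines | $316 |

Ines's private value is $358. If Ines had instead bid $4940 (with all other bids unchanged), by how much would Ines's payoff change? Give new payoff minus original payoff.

−$4529

The highest bid among the other bidders is $4887; Ines's bid doesn't change that.
Original bid $316: Ines is not highest (top rival bid is $4887); payoff $0.
Alternative bid $4940: Ines is highest, pays the top rival bid $4887; payoff $358 − $4887 = −$4529.
Change in payoff = −$4529 − ($0) = −$4529.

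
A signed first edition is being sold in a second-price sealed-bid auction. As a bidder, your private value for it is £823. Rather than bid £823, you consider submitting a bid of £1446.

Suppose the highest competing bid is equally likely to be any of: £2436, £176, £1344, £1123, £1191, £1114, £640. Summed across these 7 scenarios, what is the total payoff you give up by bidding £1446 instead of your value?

The deviation costs you only when the competing bid falls strictly between £823 and £1446; elsewhere both bids give the same outcome.
£2436: outcomes coincide → loss £0.
£176: outcomes coincide → loss £0.
£1344: truthful payoff £0, deviation payoff −£521 → loss £521.
£1123: truthful payoff £0, deviation payoff −£300 → loss £300.
£1191: truthful payoff £0, deviation payoff −£368 → loss £368.
£1114: truthful payoff £0, deviation payoff −£291 → loss £291.
£640: outcomes coincide → loss £0.
Total loss = £521 + £300 + £368 + £291 = £1480.

£1480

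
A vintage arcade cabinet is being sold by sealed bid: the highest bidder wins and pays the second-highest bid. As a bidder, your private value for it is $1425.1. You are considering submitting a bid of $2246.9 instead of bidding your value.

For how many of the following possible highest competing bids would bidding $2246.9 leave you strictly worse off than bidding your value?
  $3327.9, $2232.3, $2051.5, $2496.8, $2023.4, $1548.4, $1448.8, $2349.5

The deviation hurts exactly when the highest competing bid lies strictly between $1425.1 and $2246.9 — overbidding then wins at a price above your value.
$3327.9: above both → same outcome either way.
$2232.3: inside the interval → strictly worse (loss $807.2).
$2051.5: inside the interval → strictly worse (loss $626.4).
$2496.8: above both → same outcome either way.
$2023.4: inside the interval → strictly worse (loss $598.3).
$1548.4: inside the interval → strictly worse (loss $123.3).
$1448.8: inside the interval → strictly worse (loss $23.7).
$2349.5: above both → same outcome either way.
Count: 5.

5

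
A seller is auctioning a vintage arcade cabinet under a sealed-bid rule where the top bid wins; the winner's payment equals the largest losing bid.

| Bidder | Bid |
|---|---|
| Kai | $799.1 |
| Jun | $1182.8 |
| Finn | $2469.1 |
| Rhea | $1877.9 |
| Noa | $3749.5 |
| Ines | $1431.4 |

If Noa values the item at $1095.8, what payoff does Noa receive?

Highest bid: Noa at $3749.5, so Noa wins.
Second-highest bid: Finn at $2469.1 — that is the price the winner pays.
Noa's payoff = value − price = $1095.8 − $2469.1 = −$1373.3.

−$1373.3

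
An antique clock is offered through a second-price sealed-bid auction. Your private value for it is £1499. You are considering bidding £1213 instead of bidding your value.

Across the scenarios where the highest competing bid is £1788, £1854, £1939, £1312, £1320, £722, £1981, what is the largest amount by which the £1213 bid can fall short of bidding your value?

£187

£1788: same outcome either way → loss £0.
£1854: same outcome either way → loss £0.
£1939: same outcome either way → loss £0.
£1312: truthful gives £187, deviation gives £0 → loss £187.
£1320: truthful gives £179, deviation gives £0 → loss £179.
£722: same outcome either way → loss £0.
£1981: same outcome either way → loss £0.
Maximum loss: £187.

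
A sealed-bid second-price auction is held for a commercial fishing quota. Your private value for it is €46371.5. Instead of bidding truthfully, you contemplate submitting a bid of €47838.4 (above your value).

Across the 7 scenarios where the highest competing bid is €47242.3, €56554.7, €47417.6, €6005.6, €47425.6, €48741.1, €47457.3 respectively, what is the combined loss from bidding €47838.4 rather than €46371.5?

€4056.8

The deviation costs you only when the competing bid falls strictly between €46371.5 and €47838.4; elsewhere both bids give the same outcome.
€47242.3: truthful payoff €0, deviation payoff −€870.8 → loss €870.8.
€56554.7: outcomes coincide → loss €0.
€47417.6: truthful payoff €0, deviation payoff −€1046.1 → loss €1046.1.
€6005.6: outcomes coincide → loss €0.
€47425.6: truthful payoff €0, deviation payoff −€1054.1 → loss €1054.1.
€48741.1: outcomes coincide → loss €0.
€47457.3: truthful payoff €0, deviation payoff −€1085.8 → loss €1085.8.
Total loss = €870.8 + €1046.1 + €1054.1 + €1085.8 = €4056.8.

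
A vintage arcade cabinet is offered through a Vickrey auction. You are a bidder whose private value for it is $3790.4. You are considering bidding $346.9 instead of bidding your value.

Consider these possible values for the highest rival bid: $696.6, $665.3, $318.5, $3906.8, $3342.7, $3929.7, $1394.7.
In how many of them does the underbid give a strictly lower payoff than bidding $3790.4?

4

The deviation hurts exactly when the highest competing bid lies strictly between $346.9 and $3790.4 — underbidding then forfeits a profitable win.
$696.6: inside the interval → strictly worse (loss $3093.8).
$665.3: inside the interval → strictly worse (loss $3125.1).
$318.5: below both → same outcome either way.
$3906.8: above both → same outcome either way.
$3342.7: inside the interval → strictly worse (loss $447.7).
$3929.7: above both → same outcome either way.
$1394.7: inside the interval → strictly worse (loss $2395.7).
Count: 4.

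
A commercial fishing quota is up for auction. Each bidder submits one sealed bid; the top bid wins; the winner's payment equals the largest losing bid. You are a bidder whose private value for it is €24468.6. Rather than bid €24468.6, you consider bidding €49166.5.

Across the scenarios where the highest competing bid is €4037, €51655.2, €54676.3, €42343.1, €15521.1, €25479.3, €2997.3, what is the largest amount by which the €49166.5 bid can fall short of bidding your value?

€4037: same outcome either way → loss €0.
€51655.2: same outcome either way → loss €0.
€54676.3: same outcome either way → loss €0.
€42343.1: truthful gives €0, deviation gives −€17874.5 → loss €17874.5.
€15521.1: same outcome either way → loss €0.
€25479.3: truthful gives €0, deviation gives −€1010.7 → loss €1010.7.
€2997.3: same outcome either way → loss €0.
Maximum loss: €17874.5.

€17874.5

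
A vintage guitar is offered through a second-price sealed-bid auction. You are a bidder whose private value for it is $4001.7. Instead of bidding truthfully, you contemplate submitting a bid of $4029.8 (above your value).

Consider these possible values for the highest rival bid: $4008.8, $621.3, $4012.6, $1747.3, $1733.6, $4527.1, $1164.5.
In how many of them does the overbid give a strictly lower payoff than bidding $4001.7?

The deviation hurts exactly when the highest competing bid lies strictly between $4001.7 and $4029.8 — overbidding then wins at a price above your value.
$4008.8: inside the interval → strictly worse (loss $7.1).
$621.3: below both → same outcome either way.
$4012.6: inside the interval → strictly worse (loss $10.9).
$1747.3: below both → same outcome either way.
$1733.6: below both → same outcome either way.
$4527.1: above both → same outcome either way.
$1164.5: below both → same outcome either way.
Count: 2.

2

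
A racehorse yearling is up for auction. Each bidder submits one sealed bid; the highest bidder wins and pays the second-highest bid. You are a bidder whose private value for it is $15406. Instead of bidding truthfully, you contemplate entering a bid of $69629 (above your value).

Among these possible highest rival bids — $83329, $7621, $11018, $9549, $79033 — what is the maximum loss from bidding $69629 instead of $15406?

$83329: same outcome either way → loss $0.
$7621: same outcome either way → loss $0.
$11018: same outcome either way → loss $0.
$9549: same outcome either way → loss $0.
$79033: same outcome either way → loss $0.
Maximum loss: $0.

$0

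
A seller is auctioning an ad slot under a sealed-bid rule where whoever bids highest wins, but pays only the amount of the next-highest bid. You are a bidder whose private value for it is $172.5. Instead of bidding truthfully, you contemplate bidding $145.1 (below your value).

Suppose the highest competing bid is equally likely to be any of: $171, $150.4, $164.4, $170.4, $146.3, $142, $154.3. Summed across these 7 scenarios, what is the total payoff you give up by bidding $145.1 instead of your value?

The deviation costs you only when the competing bid falls strictly between $145.1 and $172.5; elsewhere both bids give the same outcome.
$171: truthful payoff $1.5, deviation payoff $0 → loss $1.5.
$150.4: truthful payoff $22.1, deviation payoff $0 → loss $22.1.
$164.4: truthful payoff $8.1, deviation payoff $0 → loss $8.1.
$170.4: truthful payoff $2.1, deviation payoff $0 → loss $2.1.
$146.3: truthful payoff $26.2, deviation payoff $0 → loss $26.2.
$142: outcomes coincide → loss $0.
$154.3: truthful payoff $18.2, deviation payoff $0 → loss $18.2.
Total loss = $1.5 + $22.1 + $8.1 + $2.1 + $26.2 + $18.2 = $78.2.

$78.2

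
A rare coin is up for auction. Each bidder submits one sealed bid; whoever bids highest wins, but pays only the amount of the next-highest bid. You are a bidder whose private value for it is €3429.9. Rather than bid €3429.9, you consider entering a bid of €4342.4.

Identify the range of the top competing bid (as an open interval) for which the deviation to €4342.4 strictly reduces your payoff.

If the competing bid is below €3429.9, both bids win at the same price — no difference.
If it is above €4342.4, both bids lose — no difference.
If it lies strictly between €3429.9 and €4342.4, bidding your value loses (payoff 0) while bidding €4342.4 wins at a price above your value (payoff negative).
So the deviation strictly hurts on the open interval (€3429.9, €4342.4).

(€3429.9, €4342.4)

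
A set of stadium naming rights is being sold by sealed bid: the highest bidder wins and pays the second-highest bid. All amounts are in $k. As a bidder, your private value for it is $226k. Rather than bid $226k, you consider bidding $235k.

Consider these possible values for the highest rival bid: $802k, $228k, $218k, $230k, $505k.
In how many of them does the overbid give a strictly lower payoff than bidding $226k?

The deviation hurts exactly when the highest competing bid lies strictly between $226k and $235k — overbidding then wins at a price above your value.
$802k: above both → same outcome either way.
$228k: inside the interval → strictly worse (loss $2k).
$218k: below both → same outcome either way.
$230k: inside the interval → strictly worse (loss $4k).
$505k: above both → same outcome either way.
Count: 2.

2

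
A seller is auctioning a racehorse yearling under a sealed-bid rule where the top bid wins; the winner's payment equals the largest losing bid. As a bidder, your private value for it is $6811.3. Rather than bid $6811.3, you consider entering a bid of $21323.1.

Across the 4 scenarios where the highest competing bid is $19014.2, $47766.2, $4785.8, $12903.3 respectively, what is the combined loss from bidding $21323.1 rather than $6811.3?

The deviation costs you only when the competing bid falls strictly between $6811.3 and $21323.1; elsewhere both bids give the same outcome.
$19014.2: truthful payoff $0, deviation payoff −$12202.9 → loss $12202.9.
$47766.2: outcomes coincide → loss $0.
$4785.8: outcomes coincide → loss $0.
$12903.3: truthful payoff $0, deviation payoff −$6092 → loss $6092.
Total loss = $12202.9 + $6092 = $18294.9.
Truthful bidding weakly dominates here: raising your bid can only win items priced above your value, and lowering it can only forfeit items priced below.

$18294.9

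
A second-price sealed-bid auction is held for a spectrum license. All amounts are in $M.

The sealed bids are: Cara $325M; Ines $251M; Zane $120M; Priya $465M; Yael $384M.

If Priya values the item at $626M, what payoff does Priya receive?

$242M

Highest bid: Priya at $465M, so Priya wins.
Second-highest bid: Yael at $384M — that is the price the winner pays.
Priya's payoff = value − price = $626M − $384M = $242M.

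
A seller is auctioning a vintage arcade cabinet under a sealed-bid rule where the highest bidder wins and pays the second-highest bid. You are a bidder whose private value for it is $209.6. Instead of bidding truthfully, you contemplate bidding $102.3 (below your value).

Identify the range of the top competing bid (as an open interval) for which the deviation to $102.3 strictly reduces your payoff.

($102.3, $209.6)

If the competing bid is below $102.3, both bids win at the same price — no difference.
If it is above $209.6, both bids lose — no difference.
If it lies strictly between $102.3 and $209.6, bidding your value wins at a price below your value (positive payoff) while bidding $102.3 loses (payoff 0).
So the deviation strictly hurts on the open interval ($102.3, $209.6).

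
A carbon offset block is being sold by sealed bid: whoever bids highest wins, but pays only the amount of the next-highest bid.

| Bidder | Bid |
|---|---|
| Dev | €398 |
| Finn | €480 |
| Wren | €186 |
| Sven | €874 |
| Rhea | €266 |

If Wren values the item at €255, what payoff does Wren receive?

€0

Highest bid: Sven at €874, so Sven wins.
Second-highest bid: Finn at €480 — that is the price the winner pays.
Wren did not win, so Wren pays nothing and receives nothing: payoff €0.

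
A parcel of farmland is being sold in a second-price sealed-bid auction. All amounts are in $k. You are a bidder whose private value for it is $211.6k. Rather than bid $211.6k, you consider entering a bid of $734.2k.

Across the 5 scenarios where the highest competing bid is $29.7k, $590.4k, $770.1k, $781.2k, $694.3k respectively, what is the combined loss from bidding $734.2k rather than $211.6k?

$861.5k

The deviation costs you only when the competing bid falls strictly between $211.6k and $734.2k; elsewhere both bids give the same outcome.
$29.7k: outcomes coincide → loss $0k.
$590.4k: truthful payoff $0k, deviation payoff −$378.8k → loss $378.8k.
$770.1k: outcomes coincide → loss $0k.
$781.2k: outcomes coincide → loss $0k.
$694.3k: truthful payoff $0k, deviation payoff −$482.7k → loss $482.7k.
Total loss = $378.8k + $482.7k = $861.5k.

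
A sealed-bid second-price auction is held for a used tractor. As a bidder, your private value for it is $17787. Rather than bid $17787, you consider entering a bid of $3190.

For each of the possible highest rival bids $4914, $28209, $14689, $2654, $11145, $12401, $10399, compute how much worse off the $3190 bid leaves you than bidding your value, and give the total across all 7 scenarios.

$35387

The deviation costs you only when the competing bid falls strictly between $3190 and $17787; elsewhere both bids give the same outcome.
$4914: truthful payoff $12873, deviation payoff $0 → loss $12873.
$28209: outcomes coincide → loss $0.
$14689: truthful payoff $3098, deviation payoff $0 → loss $3098.
$2654: outcomes coincide → loss $0.
$11145: truthful payoff $6642, deviation payoff $0 → loss $6642.
$12401: truthful payoff $5386, deviation payoff $0 → loss $5386.
$10399: truthful payoff $7388, deviation payoff $0 → loss $7388.
Total loss = $12873 + $3098 + $6642 + $5386 + $7388 = $35387.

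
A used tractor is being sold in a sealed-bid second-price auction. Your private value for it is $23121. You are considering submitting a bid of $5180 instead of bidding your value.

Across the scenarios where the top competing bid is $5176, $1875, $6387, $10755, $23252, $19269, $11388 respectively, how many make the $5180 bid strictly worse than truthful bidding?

4

The deviation hurts exactly when the highest competing bid lies strictly between $5180 and $23121 — underbidding then forfeits a profitable win.
$5176: below both → same outcome either way.
$1875: below both → same outcome either way.
$6387: inside the interval → strictly worse (loss $16734).
$10755: inside the interval → strictly worse (loss $12366).
$23252: above both → same outcome either way.
$19269: inside the interval → strictly worse (loss $3852).
$11388: inside the interval → strictly worse (loss $11733).
Count: 4.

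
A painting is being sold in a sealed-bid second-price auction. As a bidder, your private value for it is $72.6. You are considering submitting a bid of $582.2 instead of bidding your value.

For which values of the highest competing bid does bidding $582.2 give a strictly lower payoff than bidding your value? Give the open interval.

($72.6, $582.2)

If the competing bid is below $72.6, both bids win at the same price — no difference.
If it is above $582.2, both bids lose — no difference.
If it lies strictly between $72.6 and $582.2, bidding your value loses (payoff 0) while bidding $582.2 wins at a price above your value (payoff negative).
So the deviation strictly hurts on the open interval ($72.6, $582.2).
Truthful bidding weakly dominates here: raising your bid can only win items priced above your value, and lowering it can only forfeit items priced below.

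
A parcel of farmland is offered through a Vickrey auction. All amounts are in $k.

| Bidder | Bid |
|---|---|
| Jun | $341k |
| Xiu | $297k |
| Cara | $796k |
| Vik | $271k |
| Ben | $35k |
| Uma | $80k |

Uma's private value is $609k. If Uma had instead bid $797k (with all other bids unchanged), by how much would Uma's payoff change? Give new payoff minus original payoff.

−$187k

The highest bid among the other bidders is $796k; Uma's bid doesn't change that.
Original bid $80k: Uma is not highest (top rival bid is $796k); payoff $0k.
Alternative bid $797k: Uma is highest, pays the top rival bid $796k; payoff $609k − $796k = −$187k.
Change in payoff = −$187k − ($0k) = −$187k.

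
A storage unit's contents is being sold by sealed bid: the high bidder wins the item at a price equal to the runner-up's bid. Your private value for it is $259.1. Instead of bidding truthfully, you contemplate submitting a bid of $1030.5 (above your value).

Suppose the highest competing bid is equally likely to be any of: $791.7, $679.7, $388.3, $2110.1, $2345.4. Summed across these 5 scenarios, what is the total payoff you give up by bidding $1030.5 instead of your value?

$1082.4

The deviation costs you only when the competing bid falls strictly between $259.1 and $1030.5; elsewhere both bids give the same outcome.
$791.7: truthful payoff $0, deviation payoff −$532.6 → loss $532.6.
$679.7: truthful payoff $0, deviation payoff −$420.6 → loss $420.6.
$388.3: truthful payoff $0, deviation payoff −$129.2 → loss $129.2.
$2110.1: outcomes coincide → loss $0.
$2345.4: outcomes coincide → loss $0.
Total loss = $532.6 + $420.6 + $129.2 = $1082.4.
Because the price is fixed by the runner-up's bid, deviating from your value can only change a good outcome into a bad one — never the reverse.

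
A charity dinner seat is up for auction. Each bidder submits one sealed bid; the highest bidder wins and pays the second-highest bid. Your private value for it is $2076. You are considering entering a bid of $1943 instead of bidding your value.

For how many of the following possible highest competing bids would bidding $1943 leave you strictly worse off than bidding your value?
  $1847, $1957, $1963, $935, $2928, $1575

2

The deviation hurts exactly when the highest competing bid lies strictly between $1943 and $2076 — underbidding then forfeits a profitable win.
$1847: below both → same outcome either way.
$1957: inside the interval → strictly worse (loss $119).
$1963: inside the interval → strictly worse (loss $113).
$935: below both → same outcome either way.
$2928: above both → same outcome either way.
$1575: below both → same outcome either way.
Count: 2.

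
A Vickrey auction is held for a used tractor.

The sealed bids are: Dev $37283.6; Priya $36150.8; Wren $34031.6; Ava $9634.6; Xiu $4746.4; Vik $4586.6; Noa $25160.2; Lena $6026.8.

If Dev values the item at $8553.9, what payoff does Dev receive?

Highest bid: Dev at $37283.6, so Dev wins.
Second-highest bid: Priya at $36150.8 — that is the price the winner pays.
Dev's payoff = value − price = $8553.9 − $36150.8 = −$27596.9.

−$27596.9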